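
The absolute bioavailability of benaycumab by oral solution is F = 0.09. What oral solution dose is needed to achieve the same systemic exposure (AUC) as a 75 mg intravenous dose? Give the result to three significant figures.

For equal systemic exposure: F × D_ev = D_iv
D_ev = D_iv / F = 75 / 0.09 = 833.333 mg

D_oral = 833 mg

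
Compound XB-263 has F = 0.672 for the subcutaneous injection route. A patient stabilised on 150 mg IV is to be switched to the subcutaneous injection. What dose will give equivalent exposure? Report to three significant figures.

For equal systemic exposure: F × D_ev = D_iv
D_ev = D_iv / F = 150 / 0.672 = 223.214 mg

D_subcutaneous = 223 mg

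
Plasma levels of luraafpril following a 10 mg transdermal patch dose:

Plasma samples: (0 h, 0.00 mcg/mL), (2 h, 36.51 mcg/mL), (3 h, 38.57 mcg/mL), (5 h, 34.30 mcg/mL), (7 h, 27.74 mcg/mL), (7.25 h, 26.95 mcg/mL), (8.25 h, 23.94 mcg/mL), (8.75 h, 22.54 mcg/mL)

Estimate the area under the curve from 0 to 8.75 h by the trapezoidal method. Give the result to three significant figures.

AUC = 253 mcg/mL·h

Trapezoidal AUC_0→8.75:
  [0→2]: (0.00+36.51)/2 × 2 = 36.51
  [2→3]: (36.51+38.57)/2 × 1 = 37.54
  [3→5]: (38.57+34.30)/2 × 2 = 72.87
  [5→7]: (34.30+27.74)/2 × 2 = 62.04
  [7→7.25]: (27.74+26.95)/2 × 0.25 = 6.83625
  [7.25→8.25]: (26.95+23.94)/2 × 1 = 25.445
  [8.25→8.75]: (23.94+22.54)/2 × 0.5 = 11.62
  Sum = 252.86125 mcg/mL·h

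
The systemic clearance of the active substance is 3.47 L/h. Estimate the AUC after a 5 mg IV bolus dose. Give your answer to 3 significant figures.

AUC = 1.44 mg/L·h

AUC_0→∞ = Dose_iv / CL
        = 5 / 3.47 = 1.44092 mg/L·h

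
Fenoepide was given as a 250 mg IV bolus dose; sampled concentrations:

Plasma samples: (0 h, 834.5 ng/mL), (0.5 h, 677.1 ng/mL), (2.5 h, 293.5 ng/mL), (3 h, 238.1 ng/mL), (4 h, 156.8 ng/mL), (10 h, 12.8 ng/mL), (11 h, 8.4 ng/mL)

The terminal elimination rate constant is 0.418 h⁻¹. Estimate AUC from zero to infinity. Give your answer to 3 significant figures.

AUC = 2220 ng/mL·h

Trapezoidal AUC_0→11:
  [0→0.5]: (834.5+677.1)/2 × 0.5 = 377.9
  [0.5→2.5]: (677.1+293.5)/2 × 2 = 970.6
  [2.5→3]: (293.5+238.1)/2 × 0.5 = 132.9
  [3→4]: (238.1+156.8)/2 × 1 = 197.45
  [4→10]: (156.8+12.8)/2 × 6 = 508.8
  [10→11]: (12.8+8.4)/2 × 1 = 10.6
  Sum = 2198.25 ng/mL·h
Extrapolated tail: C_last / k_e = 8.4 / 0.418 = 20.096
AUC_0→∞ = 2198.25 + 20.096 = 2218.346 ng/mL·h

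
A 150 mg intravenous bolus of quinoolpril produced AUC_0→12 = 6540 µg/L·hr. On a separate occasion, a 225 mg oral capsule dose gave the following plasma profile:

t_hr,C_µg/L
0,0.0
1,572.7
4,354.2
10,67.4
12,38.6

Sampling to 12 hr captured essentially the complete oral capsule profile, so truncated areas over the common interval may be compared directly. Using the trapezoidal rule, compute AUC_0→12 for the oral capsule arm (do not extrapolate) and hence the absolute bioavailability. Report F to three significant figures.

F = 0.311

Trapezoidal AUC_0→12 (oral capsule):
  [0→1]: (0.0+572.7)/2 × 1 = 286.35
  [1→4]: (572.7+354.2)/2 × 3 = 1390.35
  [4→10]: (354.2+67.4)/2 × 6 = 1264.8
  [10→12]: (67.4+38.6)/2 × 2 = 106.0
  Sum = 3047.5 µg/L·hr
F = (AUC_ev/D_ev)/(AUC_iv/D_iv) = (3047.5/225)/(6540/150) = 13.5444/43.6 = 0.3107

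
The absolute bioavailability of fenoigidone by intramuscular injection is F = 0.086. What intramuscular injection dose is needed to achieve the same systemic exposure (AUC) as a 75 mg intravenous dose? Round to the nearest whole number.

D_intramuscular = 872 mg

For equal systemic exposure: F × D_ev = D_iv
D_ev = D_iv / F = 75 / 0.086 = 872.093 mg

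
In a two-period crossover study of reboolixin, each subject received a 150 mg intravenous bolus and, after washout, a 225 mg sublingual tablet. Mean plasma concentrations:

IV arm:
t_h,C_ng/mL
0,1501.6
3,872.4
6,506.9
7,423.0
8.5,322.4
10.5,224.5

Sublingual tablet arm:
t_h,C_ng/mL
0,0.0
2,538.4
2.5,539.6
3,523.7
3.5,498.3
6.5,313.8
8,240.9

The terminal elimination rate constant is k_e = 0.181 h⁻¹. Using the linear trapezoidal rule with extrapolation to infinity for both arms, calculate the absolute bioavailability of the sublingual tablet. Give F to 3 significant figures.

F = 0.339

Trapezoidal AUC_0→10.5 (IV):
  [0→3]: (1501.6+872.4)/2 × 3 = 3561.0
  [3→6]: (872.4+506.9)/2 × 3 = 2068.95
  [6→7]: (506.9+423.0)/2 × 1 = 464.95
  [7→8.5]: (423.0+322.4)/2 × 1.5 = 559.05
  [8.5→10.5]: (322.4+224.5)/2 × 2 = 546.9
  Sum = 7200.85 ng/mL·h
IV tail: 224.5/0.181 = 1240.331; AUC_iv,0→∞ = 7200.85 + 1240.331 = 8441.181 ng/mL·h
Trapezoidal AUC_0→8 (sublingual tablet):
  [0→2]: (0.0+538.4)/2 × 2 = 538.4
  [2→2.5]: (538.4+539.6)/2 × 0.5 = 269.5
  [2.5→3]: (539.6+523.7)/2 × 0.5 = 265.825
  [3→3.5]: (523.7+498.3)/2 × 0.5 = 255.5
  [3.5→6.5]: (498.3+313.8)/2 × 3 = 1218.15
  [6.5→8]: (313.8+240.9)/2 × 1.5 = 416.025
  Sum = 2963.4 ng/mL·h
sublingual tablet tail: 240.9/0.181 = 1330.939; AUC_ev,0→∞ = 2963.4 + 1330.939 = 4294.339 ng/mL·h
F = (AUC_ev/D_ev)/(AUC_iv/D_iv) = (4294.339/225)/(8441.181/150) = 19.086/56.27454 = 0.3392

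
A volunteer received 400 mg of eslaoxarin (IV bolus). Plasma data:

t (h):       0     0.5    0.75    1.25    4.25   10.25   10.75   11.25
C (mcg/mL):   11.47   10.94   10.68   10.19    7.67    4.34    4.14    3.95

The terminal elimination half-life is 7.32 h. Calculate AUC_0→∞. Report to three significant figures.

Trapezoidal AUC_0→11.25:
  [0→0.5]: (11.47+10.94)/2 × 0.5 = 5.6025
  [0.5→0.75]: (10.94+10.68)/2 × 0.25 = 2.7025
  [0.75→1.25]: (10.68+10.19)/2 × 0.5 = 5.2175
  [1.25→4.25]: (10.19+7.67)/2 × 3 = 26.79
  [4.25→10.25]: (7.67+4.34)/2 × 6 = 36.03
  [10.25→10.75]: (4.34+4.14)/2 × 0.5 = 2.12
  [10.75→11.25]: (4.14+3.95)/2 × 0.5 = 2.0225
  Sum = 80.485 mcg/mL·h
k_e = ln2 / t½ = 0.693147 / 7.32 = 0.0947 h^-1
Extrapolated tail: C_last / k_e = 3.95 / 0.0947 = 41.711
AUC_0→∞ = 80.485 + 41.711 = 122.196 mcg/mL·h

AUC = 122 mcg/mL·h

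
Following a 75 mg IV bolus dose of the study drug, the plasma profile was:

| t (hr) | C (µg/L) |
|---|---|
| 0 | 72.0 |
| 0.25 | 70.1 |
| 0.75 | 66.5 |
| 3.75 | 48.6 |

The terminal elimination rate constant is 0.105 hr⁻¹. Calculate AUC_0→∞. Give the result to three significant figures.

Trapezoidal AUC_0→3.75:
  [0→0.25]: (72.0+70.1)/2 × 0.25 = 17.7625
  [0.25→0.75]: (70.1+66.5)/2 × 0.5 = 34.15
  [0.75→3.75]: (66.5+48.6)/2 × 3 = 172.65
  Sum = 224.5625 µg/L·hr
Extrapolated tail: C_last / k_e = 48.6 / 0.105 = 462.857
AUC_0→∞ = 224.5625 + 462.857 = 687.4195 µg/L·hr

AUC = 687 µg/L·hr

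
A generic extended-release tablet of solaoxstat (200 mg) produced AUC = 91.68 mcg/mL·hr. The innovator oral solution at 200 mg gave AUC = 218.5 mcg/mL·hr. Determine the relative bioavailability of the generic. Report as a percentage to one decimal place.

F_rel = 42.0%

F_rel = (AUC_test/D_test) / (AUC_ref/D_ref)
      = (91.68/200) / (218.5/200)
      = 0.4584 / 1.0925 = 0.4196 = 41.96%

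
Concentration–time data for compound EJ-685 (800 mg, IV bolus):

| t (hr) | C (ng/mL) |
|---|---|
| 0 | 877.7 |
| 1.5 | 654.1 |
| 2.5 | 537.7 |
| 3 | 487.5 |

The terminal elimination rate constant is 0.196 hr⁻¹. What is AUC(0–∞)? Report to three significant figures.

AUC = 4490 ng/mL·hr

Trapezoidal AUC_0→3:
  [0→1.5]: (877.7+654.1)/2 × 1.5 = 1148.85
  [1.5→2.5]: (654.1+537.7)/2 × 1 = 595.9
  [2.5→3]: (537.7+487.5)/2 × 0.5 = 256.3
  Sum = 2001.05 ng/mL·hr
Extrapolated tail: C_last / k_e = 487.5 / 0.196 = 2487.245
AUC_0→∞ = 2001.05 + 2487.245 = 4488.295 ng/mL·hr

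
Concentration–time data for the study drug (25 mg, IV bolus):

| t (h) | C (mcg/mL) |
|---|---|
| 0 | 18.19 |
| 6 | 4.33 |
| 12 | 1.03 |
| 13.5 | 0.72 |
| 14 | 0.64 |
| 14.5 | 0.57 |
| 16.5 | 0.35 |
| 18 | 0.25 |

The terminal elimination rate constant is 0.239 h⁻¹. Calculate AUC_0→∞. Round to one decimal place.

AUC = 88.0 mcg/mL·h

Trapezoidal AUC_0→18:
  [0→6]: (18.19+4.33)/2 × 6 = 67.56
  [6→12]: (4.33+1.03)/2 × 6 = 16.08
  [12→13.5]: (1.03+0.72)/2 × 1.5 = 1.3125
  [13.5→14]: (0.72+0.64)/2 × 0.5 = 0.34
  [14→14.5]: (0.64+0.57)/2 × 0.5 = 0.3025
  [14.5→16.5]: (0.57+0.35)/2 × 2 = 0.92
  [16.5→18]: (0.35+0.25)/2 × 1.5 = 0.45
  Sum = 86.965 mcg/mL·h
Extrapolated tail: C_last / k_e = 0.25 / 0.239 = 1.046
AUC_0→∞ = 86.965 + 1.046 = 88.011 mcg/mL·h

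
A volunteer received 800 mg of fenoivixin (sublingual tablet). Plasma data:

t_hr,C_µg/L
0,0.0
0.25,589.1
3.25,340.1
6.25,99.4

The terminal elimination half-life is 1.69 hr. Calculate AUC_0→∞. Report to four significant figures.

Trapezoidal AUC_0→6.25:
  [0→0.25]: (0.0+589.1)/2 × 0.25 = 73.6375
  [0.25→3.25]: (589.1+340.1)/2 × 3 = 1393.8
  [3.25→6.25]: (340.1+99.4)/2 × 3 = 659.25
  Sum = 2126.6875 µg/L·hr
k_e = ln2 / t½ = 0.693147 / 1.69 = 0.4101 hr^-1
Extrapolated tail: C_last / k_e = 99.4 / 0.4101 = 242.380
AUC_0→∞ = 2126.6875 + 242.380 = 2369.0675 µg/L·hr

AUC = 2369 µg/L·hr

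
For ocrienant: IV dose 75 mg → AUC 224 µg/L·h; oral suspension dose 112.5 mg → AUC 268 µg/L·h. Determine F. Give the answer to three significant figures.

F = 0.798

F = (AUC_ev / D_ev) / (AUC_iv / D_iv)
  = (268/112.5) / (224/75)
  = 2.38222 / 2.98667 = 0.7976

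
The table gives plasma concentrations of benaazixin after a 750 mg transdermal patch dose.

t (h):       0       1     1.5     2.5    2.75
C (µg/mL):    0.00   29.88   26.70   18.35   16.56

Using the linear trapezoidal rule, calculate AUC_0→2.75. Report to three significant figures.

AUC = 56.0 µg/mL·h

Trapezoidal AUC_0→2.75:
  [0→1]: (0.00+29.88)/2 × 1 = 14.94
  [1→1.5]: (29.88+26.70)/2 × 0.5 = 14.145
  [1.5→2.5]: (26.70+18.35)/2 × 1 = 22.525
  [2.5→2.75]: (18.35+16.56)/2 × 0.25 = 4.36375
  Sum = 55.97375 µg/mL·h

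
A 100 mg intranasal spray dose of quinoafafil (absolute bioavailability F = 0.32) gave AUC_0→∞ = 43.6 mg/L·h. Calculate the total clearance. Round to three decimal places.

CL = F × Dose / AUC_0→∞
   = 0.32 × 100 / 43.6 = 0.733945 L/h

CL = 0.734 L/h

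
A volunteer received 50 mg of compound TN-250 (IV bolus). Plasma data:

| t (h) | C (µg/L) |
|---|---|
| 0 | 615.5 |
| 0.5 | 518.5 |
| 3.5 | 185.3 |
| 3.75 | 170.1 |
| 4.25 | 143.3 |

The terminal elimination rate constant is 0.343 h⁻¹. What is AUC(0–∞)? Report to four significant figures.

Trapezoidal AUC_0→4.25:
  [0→0.5]: (615.5+518.5)/2 × 0.5 = 283.5
  [0.5→3.5]: (518.5+185.3)/2 × 3 = 1055.7
  [3.5→3.75]: (185.3+170.1)/2 × 0.25 = 44.425
  [3.75→4.25]: (170.1+143.3)/2 × 0.5 = 78.35
  Sum = 1461.975 µg/L·h
Extrapolated tail: C_last / k_e = 143.3 / 0.343 = 417.784
AUC_0→∞ = 1461.975 + 417.784 = 1879.759 µg/L·h

AUC = 1880 µg/L·h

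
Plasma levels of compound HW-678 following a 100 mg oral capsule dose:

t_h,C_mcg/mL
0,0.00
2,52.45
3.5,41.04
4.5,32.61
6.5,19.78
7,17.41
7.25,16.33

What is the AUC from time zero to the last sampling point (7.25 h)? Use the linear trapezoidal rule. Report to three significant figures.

Trapezoidal AUC_0→7.25:
  [0→2]: (0.00+52.45)/2 × 2 = 52.45
  [2→3.5]: (52.45+41.04)/2 × 1.5 = 70.1175
  [3.5→4.5]: (41.04+32.61)/2 × 1 = 36.825
  [4.5→6.5]: (32.61+19.78)/2 × 2 = 52.39
  [6.5→7]: (19.78+17.41)/2 × 0.5 = 9.2975
  [7→7.25]: (17.41+16.33)/2 × 0.25 = 4.2175
  Sum = 225.2975 mcg/mL·h

AUC = 225 mcg/mL·h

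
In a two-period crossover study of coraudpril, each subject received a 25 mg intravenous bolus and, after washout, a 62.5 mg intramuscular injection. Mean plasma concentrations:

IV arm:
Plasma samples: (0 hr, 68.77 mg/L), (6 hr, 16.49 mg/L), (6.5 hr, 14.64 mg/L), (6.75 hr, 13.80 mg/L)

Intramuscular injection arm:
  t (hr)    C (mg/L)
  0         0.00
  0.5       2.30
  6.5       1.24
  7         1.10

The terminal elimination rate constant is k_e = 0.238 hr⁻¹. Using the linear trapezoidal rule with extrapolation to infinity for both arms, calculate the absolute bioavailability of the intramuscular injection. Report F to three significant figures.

F = 0.0202

Trapezoidal AUC_0→6.75 (IV):
  [0→6]: (68.77+16.49)/2 × 6 = 255.78
  [6→6.5]: (16.49+14.64)/2 × 0.5 = 7.7825
  [6.5→6.75]: (14.64+13.80)/2 × 0.25 = 3.555
  Sum = 267.1175 mg/L·hr
IV tail: 13.80/0.238 = 57.983; AUC_iv,0→∞ = 267.1175 + 57.983 = 325.1005 mg/L·hr
Trapezoidal AUC_0→7 (intramuscular injection):
  [0→0.5]: (0.00+2.30)/2 × 0.5 = 0.575
  [0.5→6.5]: (2.30+1.24)/2 × 6 = 10.62
  [6.5→7]: (1.24+1.10)/2 × 0.5 = 0.585
  Sum = 11.78 mg/L·hr
intramuscular injection tail: 1.10/0.238 = 4.622; AUC_ev,0→∞ = 11.78 + 4.622 = 16.402 mg/L·hr
F = (AUC_ev/D_ev)/(AUC_iv/D_iv) = (16.402/62.5)/(325.1005/25) = 0.262432/13.00402 = 0.0202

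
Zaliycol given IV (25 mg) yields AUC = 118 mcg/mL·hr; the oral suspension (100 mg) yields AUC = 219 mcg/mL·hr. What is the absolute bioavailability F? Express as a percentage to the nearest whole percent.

F = 46%

F = (AUC_ev / D_ev) / (AUC_iv / D_iv)
  = (219/100) / (118/25)
  = 2.19 / 4.72 = 0.4640
  = 46.40%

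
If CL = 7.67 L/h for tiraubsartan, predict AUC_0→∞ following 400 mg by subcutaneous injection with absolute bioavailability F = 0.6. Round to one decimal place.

AUC_0→∞ = F × Dose / CL
        = 0.6 × 400 / 7.67 = 31.2907 mg/L·h

AUC = 31.3 mg/L·h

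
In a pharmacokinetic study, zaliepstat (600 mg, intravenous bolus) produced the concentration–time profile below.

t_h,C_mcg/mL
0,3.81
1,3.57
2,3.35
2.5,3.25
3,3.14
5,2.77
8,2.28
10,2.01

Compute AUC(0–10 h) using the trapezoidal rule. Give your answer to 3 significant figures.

AUC = 28.2 mcg/mL·h

Trapezoidal AUC_0→10:
  [0→1]: (3.81+3.57)/2 × 1 = 3.69
  [1→2]: (3.57+3.35)/2 × 1 = 3.46
  [2→2.5]: (3.35+3.25)/2 × 0.5 = 1.65
  [2.5→3]: (3.25+3.14)/2 × 0.5 = 1.5975
  [3→5]: (3.14+2.77)/2 × 2 = 5.91
  [5→8]: (2.77+2.28)/2 × 3 = 7.575
  [8→10]: (2.28+2.01)/2 × 2 = 4.29
  Sum = 28.1725 mcg/mL·h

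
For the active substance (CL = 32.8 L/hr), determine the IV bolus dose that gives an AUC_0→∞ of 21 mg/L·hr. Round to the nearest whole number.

Dose = 689 mg

Dose_iv = CL × AUC_0→∞
     = 32.8 × 21 = 688.8 mg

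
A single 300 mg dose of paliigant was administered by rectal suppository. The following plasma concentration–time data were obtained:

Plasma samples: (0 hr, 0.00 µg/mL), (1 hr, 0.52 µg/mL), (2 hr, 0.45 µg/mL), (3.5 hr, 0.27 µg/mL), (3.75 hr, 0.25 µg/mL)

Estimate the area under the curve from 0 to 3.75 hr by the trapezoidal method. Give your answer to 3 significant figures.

AUC = 1.35 µg/mL·hr

Trapezoidal AUC_0→3.75:
  [0→1]: (0.00+0.52)/2 × 1 = 0.26
  [1→2]: (0.52+0.45)/2 × 1 = 0.485
  [2→3.5]: (0.45+0.27)/2 × 1.5 = 0.54
  [3.5→3.75]: (0.27+0.25)/2 × 0.25 = 0.065
  Sum = 1.35 µg/mL·hr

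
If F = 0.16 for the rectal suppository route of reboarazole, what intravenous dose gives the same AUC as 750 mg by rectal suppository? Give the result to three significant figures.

Systemic exposure from an extravascular dose = F × D_ev, so the equivalent IV dose is F × D_ev.
D_iv = F × D_ev = 0.16 × 750 = 120 mg

D_iv = 120 mg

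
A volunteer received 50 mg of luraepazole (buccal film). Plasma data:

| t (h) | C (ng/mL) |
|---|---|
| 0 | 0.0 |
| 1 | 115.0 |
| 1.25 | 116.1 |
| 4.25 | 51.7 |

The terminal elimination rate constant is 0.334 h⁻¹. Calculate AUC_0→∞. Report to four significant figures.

Trapezoidal AUC_0→4.25:
  [0→1]: (0.0+115.0)/2 × 1 = 57.5
  [1→1.25]: (115.0+116.1)/2 × 0.25 = 28.8875
  [1.25→4.25]: (116.1+51.7)/2 × 3 = 251.7
  Sum = 338.0875 ng/mL·h
Extrapolated tail: C_last / k_e = 51.7 / 0.334 = 154.790
AUC_0→∞ = 338.0875 + 154.790 = 492.8775 ng/mL·h

AUC = 492.9 ng/mL·h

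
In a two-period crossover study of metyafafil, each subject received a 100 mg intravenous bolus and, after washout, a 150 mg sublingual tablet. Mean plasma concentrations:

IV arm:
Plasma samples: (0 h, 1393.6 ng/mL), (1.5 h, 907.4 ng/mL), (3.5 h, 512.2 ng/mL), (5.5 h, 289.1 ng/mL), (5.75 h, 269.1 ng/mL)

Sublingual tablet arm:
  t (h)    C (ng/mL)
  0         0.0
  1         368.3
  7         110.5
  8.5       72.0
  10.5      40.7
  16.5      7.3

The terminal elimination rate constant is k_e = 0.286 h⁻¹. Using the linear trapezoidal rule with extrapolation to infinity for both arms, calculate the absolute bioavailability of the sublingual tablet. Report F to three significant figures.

Trapezoidal AUC_0→5.75 (IV):
  [0→1.5]: (1393.6+907.4)/2 × 1.5 = 1725.75
  [1.5→3.5]: (907.4+512.2)/2 × 2 = 1419.6
  [3.5→5.5]: (512.2+289.1)/2 × 2 = 801.3
  [5.5→5.75]: (289.1+269.1)/2 × 0.25 = 69.775
  Sum = 4016.425 ng/mL·h
IV tail: 269.1/0.286 = 940.909; AUC_iv,0→∞ = 4016.425 + 940.909 = 4957.334 ng/mL·h
Trapezoidal AUC_0→16.5 (sublingual tablet):
  [0→1]: (0.0+368.3)/2 × 1 = 184.15
  [1→7]: (368.3+110.5)/2 × 6 = 1436.4
  [7→8.5]: (110.5+72.0)/2 × 1.5 = 136.875
  [8.5→10.5]: (72.0+40.7)/2 × 2 = 112.7
  [10.5→16.5]: (40.7+7.3)/2 × 6 = 144.0
  Sum = 2014.125 ng/mL·h
sublingual tablet tail: 7.3/0.286 = 25.524; AUC_ev,0→∞ = 2014.125 + 25.524 = 2039.649 ng/mL·h
F = (AUC_ev/D_ev)/(AUC_iv/D_iv) = (2039.649/150)/(4957.334/100) = 13.59766/49.57334 = 0.2743

F = 0.274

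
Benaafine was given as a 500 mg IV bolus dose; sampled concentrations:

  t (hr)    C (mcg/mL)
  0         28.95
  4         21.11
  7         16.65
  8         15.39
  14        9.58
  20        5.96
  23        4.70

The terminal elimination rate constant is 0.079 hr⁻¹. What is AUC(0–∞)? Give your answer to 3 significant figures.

Trapezoidal AUC_0→23:
  [0→4]: (28.95+21.11)/2 × 4 = 100.12
  [4→7]: (21.11+16.65)/2 × 3 = 56.64
  [7→8]: (16.65+15.39)/2 × 1 = 16.02
  [8→14]: (15.39+9.58)/2 × 6 = 74.91
  [14→20]: (9.58+5.96)/2 × 6 = 46.62
  [20→23]: (5.96+4.70)/2 × 3 = 15.99
  Sum = 310.3 mcg/mL·hr
Extrapolated tail: C_last / k_e = 4.70 / 0.079 = 59.494
AUC_0→∞ = 310.3 + 59.494 = 369.794 mcg/mL·hr

AUC = 370 mcg/mL·hr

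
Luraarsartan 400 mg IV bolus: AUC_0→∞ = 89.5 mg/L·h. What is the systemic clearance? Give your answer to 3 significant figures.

CL = 4.47 L/h

CL = Dose_iv / AUC_0→∞
   = 400 / 89.5 = 4.46927 L/h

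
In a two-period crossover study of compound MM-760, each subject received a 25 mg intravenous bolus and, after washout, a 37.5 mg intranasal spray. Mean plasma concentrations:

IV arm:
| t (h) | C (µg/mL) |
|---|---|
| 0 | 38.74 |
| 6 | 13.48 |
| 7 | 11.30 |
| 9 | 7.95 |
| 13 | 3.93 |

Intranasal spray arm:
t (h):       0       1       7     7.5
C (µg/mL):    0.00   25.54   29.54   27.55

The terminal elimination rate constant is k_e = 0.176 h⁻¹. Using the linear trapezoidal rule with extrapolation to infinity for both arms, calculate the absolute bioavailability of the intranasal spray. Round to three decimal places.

F = 0.992

Trapezoidal AUC_0→13 (IV):
  [0→6]: (38.74+13.48)/2 × 6 = 156.66
  [6→7]: (13.48+11.30)/2 × 1 = 12.39
  [7→9]: (11.30+7.95)/2 × 2 = 19.25
  [9→13]: (7.95+3.93)/2 × 4 = 23.76
  Sum = 212.06 µg/mL·h
IV tail: 3.93/0.176 = 22.330; AUC_iv,0→∞ = 212.06 + 22.330 = 234.39 µg/mL·h
Trapezoidal AUC_0→7.5 (intranasal spray):
  [0→1]: (0.00+25.54)/2 × 1 = 12.77
  [1→7]: (25.54+29.54)/2 × 6 = 165.24
  [7→7.5]: (29.54+27.55)/2 × 0.5 = 14.2725
  Sum = 192.2825 µg/mL·h
intranasal spray tail: 27.55/0.176 = 156.534; AUC_ev,0→∞ = 192.2825 + 156.534 = 348.8165 µg/mL·h
F = (AUC_ev/D_ev)/(AUC_iv/D_iv) = (348.8165/37.5)/(234.39/25) = 9.30177/9.3756 = 0.9921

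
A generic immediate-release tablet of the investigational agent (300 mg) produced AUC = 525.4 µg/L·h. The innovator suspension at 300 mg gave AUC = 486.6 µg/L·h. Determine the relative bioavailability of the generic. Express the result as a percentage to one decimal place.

F_rel = (AUC_test/D_test) / (AUC_ref/D_ref)
      = (525.4/300) / (486.6/300)
      = 1.75133 / 1.622 = 1.0797 = 107.97%

F_rel = 108.0%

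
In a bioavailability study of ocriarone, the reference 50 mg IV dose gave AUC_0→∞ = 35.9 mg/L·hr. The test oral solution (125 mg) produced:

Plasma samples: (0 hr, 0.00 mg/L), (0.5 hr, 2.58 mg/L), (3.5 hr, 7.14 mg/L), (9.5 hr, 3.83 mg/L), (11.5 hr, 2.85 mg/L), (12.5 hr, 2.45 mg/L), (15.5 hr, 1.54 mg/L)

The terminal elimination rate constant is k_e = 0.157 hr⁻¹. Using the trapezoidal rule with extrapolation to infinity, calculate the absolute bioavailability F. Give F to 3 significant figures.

Trapezoidal AUC_0→15.5 (oral solution):
  [0→0.5]: (0.00+2.58)/2 × 0.5 = 0.645
  [0.5→3.5]: (2.58+7.14)/2 × 3 = 14.58
  [3.5→9.5]: (7.14+3.83)/2 × 6 = 32.91
  [9.5→11.5]: (3.83+2.85)/2 × 2 = 6.68
  [11.5→12.5]: (2.85+2.45)/2 × 1 = 2.65
  [12.5→15.5]: (2.45+1.54)/2 × 3 = 5.985
  Sum = 63.45 mg/L·hr
Tail: C_last/k_e = 1.54/0.157 = 9.809
AUC_0→∞ (oral solution) = 63.45 + 9.809 = 73.259 mg/L·hr
F = (AUC_ev/D_ev)/(AUC_iv/D_iv) = (73.259/125)/(35.9/50) = 0.586072/0.718 = 0.8163

F = 0.816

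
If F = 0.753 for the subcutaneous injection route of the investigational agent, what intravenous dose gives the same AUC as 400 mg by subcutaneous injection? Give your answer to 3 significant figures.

D_iv = 301 mg

Systemic exposure from an extravascular dose = F × D_ev, so the equivalent IV dose is F × D_ev.
D_iv = F × D_ev = 0.753 × 400 = 301.2 mg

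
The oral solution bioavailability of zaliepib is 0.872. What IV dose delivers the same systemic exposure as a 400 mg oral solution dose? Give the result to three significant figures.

D_iv = 349 mg

Systemic exposure from an extravascular dose = F × D_ev, so the equivalent IV dose is F × D_ev.
D_iv = F × D_ev = 0.872 × 400 = 348.8 mg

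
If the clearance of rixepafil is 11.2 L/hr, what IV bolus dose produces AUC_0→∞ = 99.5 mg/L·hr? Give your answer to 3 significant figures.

Dose_iv = CL × AUC_0→∞
     = 11.2 × 99.5 = 1114.4 mg

Dose = 1110 mg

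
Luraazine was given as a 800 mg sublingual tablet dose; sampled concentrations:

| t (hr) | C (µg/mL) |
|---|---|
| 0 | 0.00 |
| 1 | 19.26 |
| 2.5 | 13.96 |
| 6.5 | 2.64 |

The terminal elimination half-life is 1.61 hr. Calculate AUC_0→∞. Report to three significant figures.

Trapezoidal AUC_0→6.5:
  [0→1]: (0.00+19.26)/2 × 1 = 9.63
  [1→2.5]: (19.26+13.96)/2 × 1.5 = 24.915
  [2.5→6.5]: (13.96+2.64)/2 × 4 = 33.2
  Sum = 67.745 µg/mL·hr
k_e = ln2 / t½ = 0.693147 / 1.61 = 0.4305 hr^-1
Extrapolated tail: C_last / k_e = 2.64 / 0.4305 = 6.132
AUC_0→∞ = 67.745 + 6.132 = 73.877 µg/mL·hr

AUC = 73.9 µg/mL·hr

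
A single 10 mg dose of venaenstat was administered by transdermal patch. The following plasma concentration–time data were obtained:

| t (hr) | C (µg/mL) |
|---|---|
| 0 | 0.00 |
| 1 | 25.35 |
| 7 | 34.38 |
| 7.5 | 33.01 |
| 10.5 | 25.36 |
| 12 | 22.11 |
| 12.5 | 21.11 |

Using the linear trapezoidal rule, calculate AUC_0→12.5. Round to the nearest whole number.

AUC = 343 µg/mL·hr

Trapezoidal AUC_0→12.5:
  [0→1]: (0.00+25.35)/2 × 1 = 12.675
  [1→7]: (25.35+34.38)/2 × 6 = 179.19
  [7→7.5]: (34.38+33.01)/2 × 0.5 = 16.8475
  [7.5→10.5]: (33.01+25.36)/2 × 3 = 87.555
  [10.5→12]: (25.36+22.11)/2 × 1.5 = 35.6025
  [12→12.5]: (22.11+21.11)/2 × 0.5 = 10.805
  Sum = 342.675 µg/mL·hr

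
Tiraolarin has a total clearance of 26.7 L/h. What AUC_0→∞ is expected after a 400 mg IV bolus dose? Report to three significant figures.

AUC_0→∞ = Dose_iv / CL
        = 400 / 26.7 = 14.9813 mg/L·h

AUC = 15.0 mg/L·h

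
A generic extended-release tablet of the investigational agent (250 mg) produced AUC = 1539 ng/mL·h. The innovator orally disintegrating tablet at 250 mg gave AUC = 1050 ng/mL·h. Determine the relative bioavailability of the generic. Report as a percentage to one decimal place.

F_rel = (AUC_test/D_test) / (AUC_ref/D_ref)
      = (1539/250) / (1050/250)
      = 6.156 / 4.2 = 1.4657 = 146.57%

F_rel = 146.6%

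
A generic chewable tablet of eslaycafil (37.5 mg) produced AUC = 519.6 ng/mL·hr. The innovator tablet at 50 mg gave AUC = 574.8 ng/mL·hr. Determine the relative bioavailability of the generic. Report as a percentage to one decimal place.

F_rel = 120.5%

F_rel = (AUC_test/D_test) / (AUC_ref/D_ref)
      = (519.6/37.5) / (574.8/50)
      = 13.856 / 11.496 = 1.2053 = 120.53%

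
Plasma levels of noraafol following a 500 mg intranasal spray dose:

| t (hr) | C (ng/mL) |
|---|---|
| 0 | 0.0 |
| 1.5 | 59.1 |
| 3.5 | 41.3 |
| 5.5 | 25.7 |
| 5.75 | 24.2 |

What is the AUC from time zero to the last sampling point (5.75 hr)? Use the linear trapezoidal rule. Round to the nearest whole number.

Trapezoidal AUC_0→5.75:
  [0→1.5]: (0.0+59.1)/2 × 1.5 = 44.325
  [1.5→3.5]: (59.1+41.3)/2 × 2 = 100.4
  [3.5→5.5]: (41.3+25.7)/2 × 2 = 67.0
  [5.5→5.75]: (25.7+24.2)/2 × 0.25 = 6.2375
  Sum = 217.9625 ng/mL·hr

AUC = 218 ng/mL·hr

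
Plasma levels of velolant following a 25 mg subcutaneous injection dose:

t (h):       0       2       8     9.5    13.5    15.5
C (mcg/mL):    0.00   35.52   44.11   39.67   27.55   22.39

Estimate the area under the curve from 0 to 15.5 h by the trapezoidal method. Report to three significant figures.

Trapezoidal AUC_0→15.5:
  [0→2]: (0.00+35.52)/2 × 2 = 35.52
  [2→8]: (35.52+44.11)/2 × 6 = 238.89
  [8→9.5]: (44.11+39.67)/2 × 1.5 = 62.835
  [9.5→13.5]: (39.67+27.55)/2 × 4 = 134.44
  [13.5→15.5]: (27.55+22.39)/2 × 2 = 49.94
  Sum = 521.625 mcg/mL·h

AUC = 522 mcg/mL·h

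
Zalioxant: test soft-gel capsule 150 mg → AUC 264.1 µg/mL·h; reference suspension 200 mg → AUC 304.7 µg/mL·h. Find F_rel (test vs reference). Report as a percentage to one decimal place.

F_rel = (AUC_test/D_test) / (AUC_ref/D_ref)
      = (264.1/150) / (304.7/200)
      = 1.76067 / 1.5235 = 1.1557 = 115.57%

F_rel = 115.6%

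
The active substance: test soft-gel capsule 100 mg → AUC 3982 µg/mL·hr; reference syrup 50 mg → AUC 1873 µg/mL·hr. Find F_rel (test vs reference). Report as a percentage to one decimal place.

F_rel = (AUC_test/D_test) / (AUC_ref/D_ref)
      = (3982/100) / (1873/50)
      = 39.82 / 37.46 = 1.0630 = 106.30%

F_rel = 106.3%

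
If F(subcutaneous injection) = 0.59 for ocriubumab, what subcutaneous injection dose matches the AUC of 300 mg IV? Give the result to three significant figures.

D_subcutaneous = 508 mg

For equal systemic exposure: F × D_ev = D_iv
D_ev = D_iv / F = 300 / 0.59 = 508.475 mg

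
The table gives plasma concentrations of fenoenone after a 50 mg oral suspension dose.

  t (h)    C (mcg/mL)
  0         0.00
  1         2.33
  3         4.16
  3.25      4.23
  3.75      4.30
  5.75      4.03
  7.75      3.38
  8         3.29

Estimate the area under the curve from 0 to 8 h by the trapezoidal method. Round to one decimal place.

AUC = 27.4 mcg/mL·h

Trapezoidal AUC_0→8:
  [0→1]: (0.00+2.33)/2 × 1 = 1.165
  [1→3]: (2.33+4.16)/2 × 2 = 6.49
  [3→3.25]: (4.16+4.23)/2 × 0.25 = 1.04875
  [3.25→3.75]: (4.23+4.30)/2 × 0.5 = 2.1325
  [3.75→5.75]: (4.30+4.03)/2 × 2 = 8.33
  [5.75→7.75]: (4.03+3.38)/2 × 2 = 7.41
  [7.75→8]: (3.38+3.29)/2 × 0.25 = 0.83375
  Sum = 27.41 mcg/mL·h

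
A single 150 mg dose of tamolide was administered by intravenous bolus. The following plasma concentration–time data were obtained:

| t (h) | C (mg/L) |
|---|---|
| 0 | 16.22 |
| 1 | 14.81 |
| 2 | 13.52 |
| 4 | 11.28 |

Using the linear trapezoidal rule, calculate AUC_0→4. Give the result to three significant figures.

AUC = 54.5 mg/L·h

Trapezoidal AUC_0→4:
  [0→1]: (16.22+14.81)/2 × 1 = 15.515
  [1→2]: (14.81+13.52)/2 × 1 = 14.165
  [2→4]: (13.52+11.28)/2 × 2 = 24.8
  Sum = 54.48 mg/L·h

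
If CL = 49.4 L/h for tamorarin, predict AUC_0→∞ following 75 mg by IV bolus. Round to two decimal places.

AUC_0→∞ = Dose_iv / CL
        = 75 / 49.4 = 1.51822 mg/L·h

AUC = 1.52 mg/L·h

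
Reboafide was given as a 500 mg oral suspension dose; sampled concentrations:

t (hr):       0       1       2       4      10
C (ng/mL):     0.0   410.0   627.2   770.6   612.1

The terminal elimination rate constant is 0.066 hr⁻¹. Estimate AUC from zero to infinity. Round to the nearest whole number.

Trapezoidal AUC_0→10:
  [0→1]: (0.0+410.0)/2 × 1 = 205.0
  [1→2]: (410.0+627.2)/2 × 1 = 518.6
  [2→4]: (627.2+770.6)/2 × 2 = 1397.8
  [4→10]: (770.6+612.1)/2 × 6 = 4148.1
  Sum = 6269.5 ng/mL·hr
Extrapolated tail: C_last / k_e = 612.1 / 0.066 = 9274.242
AUC_0→∞ = 6269.5 + 9274.242 = 15543.742 ng/mL·hr

AUC = 15544 ng/mL·hr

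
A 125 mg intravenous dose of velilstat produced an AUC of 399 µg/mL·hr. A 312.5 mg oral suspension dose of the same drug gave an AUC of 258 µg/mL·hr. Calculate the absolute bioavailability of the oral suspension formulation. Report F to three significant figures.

F = (AUC_ev / D_ev) / (AUC_iv / D_iv)
  = (258/312.5) / (399/125)
  = 0.8256 / 3.192 = 0.2586

F = 0.259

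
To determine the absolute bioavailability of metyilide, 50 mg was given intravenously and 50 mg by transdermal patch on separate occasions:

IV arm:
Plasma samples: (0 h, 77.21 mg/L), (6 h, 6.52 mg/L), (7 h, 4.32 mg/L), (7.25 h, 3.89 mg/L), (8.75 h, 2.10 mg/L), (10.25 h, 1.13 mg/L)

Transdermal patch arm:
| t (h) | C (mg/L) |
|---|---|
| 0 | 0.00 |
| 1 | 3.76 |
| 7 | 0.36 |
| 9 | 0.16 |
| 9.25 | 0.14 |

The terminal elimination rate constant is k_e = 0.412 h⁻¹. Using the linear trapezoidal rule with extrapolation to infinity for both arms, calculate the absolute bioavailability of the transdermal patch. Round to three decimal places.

Trapezoidal AUC_0→10.25 (IV):
  [0→6]: (77.21+6.52)/2 × 6 = 251.19
  [6→7]: (6.52+4.32)/2 × 1 = 5.42
  [7→7.25]: (4.32+3.89)/2 × 0.25 = 1.02625
  [7.25→8.75]: (3.89+2.10)/2 × 1.5 = 4.4925
  [8.75→10.25]: (2.10+1.13)/2 × 1.5 = 2.4225
  Sum = 264.55125 mg/L·h
IV tail: 1.13/0.412 = 2.743; AUC_iv,0→∞ = 264.55125 + 2.743 = 267.29425 mg/L·h
Trapezoidal AUC_0→9.25 (transdermal patch):
  [0→1]: (0.00+3.76)/2 × 1 = 1.88
  [1→7]: (3.76+0.36)/2 × 6 = 12.36
  [7→9]: (0.36+0.16)/2 × 2 = 0.52
  [9→9.25]: (0.16+0.14)/2 × 0.25 = 0.0375
  Sum = 14.7975 mg/L·h
transdermal patch tail: 0.14/0.412 = 0.340; AUC_ev,0→∞ = 14.7975 + 0.340 = 15.1375 mg/L·h
F = (AUC_ev/D_ev)/(AUC_iv/D_iv) = (15.1375/50)/(267.29425/50) = 0.30275/5.345885 = 0.0566

F = 0.057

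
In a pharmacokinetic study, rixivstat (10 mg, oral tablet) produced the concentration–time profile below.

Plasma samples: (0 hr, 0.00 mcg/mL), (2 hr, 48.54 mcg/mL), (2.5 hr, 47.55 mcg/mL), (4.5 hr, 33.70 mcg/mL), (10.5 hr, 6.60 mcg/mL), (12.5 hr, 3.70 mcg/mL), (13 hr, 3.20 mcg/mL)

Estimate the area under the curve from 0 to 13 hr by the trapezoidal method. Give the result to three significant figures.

Trapezoidal AUC_0→13:
  [0→2]: (0.00+48.54)/2 × 2 = 48.54
  [2→2.5]: (48.54+47.55)/2 × 0.5 = 24.0225
  [2.5→4.5]: (47.55+33.70)/2 × 2 = 81.25
  [4.5→10.5]: (33.70+6.60)/2 × 6 = 120.9
  [10.5→12.5]: (6.60+3.70)/2 × 2 = 10.3
  [12.5→13]: (3.70+3.20)/2 × 0.5 = 1.725
  Sum = 286.7375 mcg/mL·hr

AUC = 287 mcg/mL·hr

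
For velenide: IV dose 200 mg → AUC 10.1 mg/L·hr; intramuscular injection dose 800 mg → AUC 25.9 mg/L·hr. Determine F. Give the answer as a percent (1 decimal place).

F = (AUC_ev / D_ev) / (AUC_iv / D_iv)
  = (25.9/800) / (10.1/200)
  = 0.032375 / 0.0505 = 0.6411
  = 64.11%

F = 64.1%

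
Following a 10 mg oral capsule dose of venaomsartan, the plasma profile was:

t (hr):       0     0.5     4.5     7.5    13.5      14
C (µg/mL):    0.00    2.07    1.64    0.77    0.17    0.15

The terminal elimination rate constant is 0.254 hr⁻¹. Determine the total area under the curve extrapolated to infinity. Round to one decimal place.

AUC = 15.0 µg/mL·hr

Trapezoidal AUC_0→14:
  [0→0.5]: (0.00+2.07)/2 × 0.5 = 0.5175
  [0.5→4.5]: (2.07+1.64)/2 × 4 = 7.42
  [4.5→7.5]: (1.64+0.77)/2 × 3 = 3.615
  [7.5→13.5]: (0.77+0.17)/2 × 6 = 2.82
  [13.5→14]: (0.17+0.15)/2 × 0.5 = 0.08
  Sum = 14.4525 µg/mL·hr
Extrapolated tail: C_last / k_e = 0.15 / 0.254 = 0.591
AUC_0→∞ = 14.4525 + 0.591 = 15.0435 µg/mL·hr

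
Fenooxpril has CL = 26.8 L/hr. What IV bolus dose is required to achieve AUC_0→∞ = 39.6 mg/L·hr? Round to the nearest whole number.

Dose = 1061 mg

Dose_iv = CL × AUC_0→∞
     = 26.8 × 39.6 = 1061.28 mg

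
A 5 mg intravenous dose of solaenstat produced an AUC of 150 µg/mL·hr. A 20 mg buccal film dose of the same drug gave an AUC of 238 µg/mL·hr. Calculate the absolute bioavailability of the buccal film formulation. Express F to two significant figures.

F = 0.40

F = (AUC_ev / D_ev) / (AUC_iv / D_iv)
  = (238/20) / (150/5)
  = 11.9 / 30 = 0.3967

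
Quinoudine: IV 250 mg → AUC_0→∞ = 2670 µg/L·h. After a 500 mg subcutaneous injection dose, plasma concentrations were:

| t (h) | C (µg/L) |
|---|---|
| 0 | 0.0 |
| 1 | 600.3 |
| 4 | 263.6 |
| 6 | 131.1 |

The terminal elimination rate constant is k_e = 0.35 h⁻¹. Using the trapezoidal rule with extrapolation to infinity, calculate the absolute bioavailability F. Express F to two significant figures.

F = 0.44

Trapezoidal AUC_0→6 (subcutaneous injection):
  [0→1]: (0.0+600.3)/2 × 1 = 300.15
  [1→4]: (600.3+263.6)/2 × 3 = 1295.85
  [4→6]: (263.6+131.1)/2 × 2 = 394.7
  Sum = 1990.7 µg/L·h
Tail: C_last/k_e = 131.1/0.35 = 374.571
AUC_0→∞ (subcutaneous injection) = 1990.7 + 374.571 = 2365.271 µg/L·h
F = (AUC_ev/D_ev)/(AUC_iv/D_iv) = (2365.271/500)/(2670/250) = 4.730542/10.68 = 0.4429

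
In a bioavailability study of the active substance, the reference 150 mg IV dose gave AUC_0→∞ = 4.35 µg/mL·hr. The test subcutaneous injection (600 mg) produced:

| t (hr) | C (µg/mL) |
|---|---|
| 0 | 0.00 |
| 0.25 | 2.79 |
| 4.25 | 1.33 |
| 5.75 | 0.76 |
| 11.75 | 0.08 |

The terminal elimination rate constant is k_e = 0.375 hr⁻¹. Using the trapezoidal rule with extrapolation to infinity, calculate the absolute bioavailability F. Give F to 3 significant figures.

F = 0.741

Trapezoidal AUC_0→11.75 (subcutaneous injection):
  [0→0.25]: (0.00+2.79)/2 × 0.25 = 0.34875
  [0.25→4.25]: (2.79+1.33)/2 × 4 = 8.24
  [4.25→5.75]: (1.33+0.76)/2 × 1.5 = 1.5675
  [5.75→11.75]: (0.76+0.08)/2 × 6 = 2.52
  Sum = 12.67625 µg/mL·hr
Tail: C_last/k_e = 0.08/0.375 = 0.213
AUC_0→∞ (subcutaneous injection) = 12.67625 + 0.213 = 12.88925 µg/mL·hr
F = (AUC_ev/D_ev)/(AUC_iv/D_iv) = (12.88925/600)/(4.35/150) = 0.0214821/0.029 = 0.7408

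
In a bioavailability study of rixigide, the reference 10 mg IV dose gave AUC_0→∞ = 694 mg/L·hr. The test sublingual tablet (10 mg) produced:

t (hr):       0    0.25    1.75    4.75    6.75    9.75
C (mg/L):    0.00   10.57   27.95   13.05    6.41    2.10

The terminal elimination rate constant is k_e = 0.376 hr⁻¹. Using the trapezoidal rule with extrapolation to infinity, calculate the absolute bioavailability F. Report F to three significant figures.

F = 0.187

Trapezoidal AUC_0→9.75 (sublingual tablet):
  [0→0.25]: (0.00+10.57)/2 × 0.25 = 1.32125
  [0.25→1.75]: (10.57+27.95)/2 × 1.5 = 28.89
  [1.75→4.75]: (27.95+13.05)/2 × 3 = 61.5
  [4.75→6.75]: (13.05+6.41)/2 × 2 = 19.46
  [6.75→9.75]: (6.41+2.10)/2 × 3 = 12.765
  Sum = 123.93625 mg/L·hr
Tail: C_last/k_e = 2.10/0.376 = 5.585
AUC_0→∞ (sublingual tablet) = 123.93625 + 5.585 = 129.52125 mg/L·hr
F = (AUC_ev/D_ev)/(AUC_iv/D_iv) = (129.52125/10)/(694/10) = 12.952125/69.4 = 0.1866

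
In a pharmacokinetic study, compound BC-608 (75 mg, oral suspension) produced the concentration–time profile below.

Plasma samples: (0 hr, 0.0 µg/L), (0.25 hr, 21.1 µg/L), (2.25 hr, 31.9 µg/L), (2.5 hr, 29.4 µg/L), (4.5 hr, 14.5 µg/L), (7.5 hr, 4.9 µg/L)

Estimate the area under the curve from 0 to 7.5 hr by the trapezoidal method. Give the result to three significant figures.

AUC = 136 µg/L·hr

Trapezoidal AUC_0→7.5:
  [0→0.25]: (0.0+21.1)/2 × 0.25 = 2.6375
  [0.25→2.25]: (21.1+31.9)/2 × 2 = 53.0
  [2.25→2.5]: (31.9+29.4)/2 × 0.25 = 7.6625
  [2.5→4.5]: (29.4+14.5)/2 × 2 = 43.9
  [4.5→7.5]: (14.5+4.9)/2 × 3 = 29.1
  Sum = 136.3 µg/L·hr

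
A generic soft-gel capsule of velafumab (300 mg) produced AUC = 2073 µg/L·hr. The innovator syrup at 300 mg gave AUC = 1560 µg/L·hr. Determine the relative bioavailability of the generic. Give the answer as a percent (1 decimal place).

F_rel = (AUC_test/D_test) / (AUC_ref/D_ref)
      = (2073/300) / (1560/300)
      = 6.91 / 5.2 = 1.3288 = 132.88%

F_rel = 132.9%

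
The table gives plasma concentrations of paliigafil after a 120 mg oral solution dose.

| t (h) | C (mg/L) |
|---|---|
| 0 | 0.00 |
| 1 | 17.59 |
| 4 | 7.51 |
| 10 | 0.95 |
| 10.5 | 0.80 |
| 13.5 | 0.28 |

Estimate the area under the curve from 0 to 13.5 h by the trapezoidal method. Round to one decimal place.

AUC = 73.9 mg/L·h

Trapezoidal AUC_0→13.5:
  [0→1]: (0.00+17.59)/2 × 1 = 8.795
  [1→4]: (17.59+7.51)/2 × 3 = 37.65
  [4→10]: (7.51+0.95)/2 × 6 = 25.38
  [10→10.5]: (0.95+0.80)/2 × 0.5 = 0.4375
  [10.5→13.5]: (0.80+0.28)/2 × 3 = 1.62
  Sum = 73.8825 mg/L·h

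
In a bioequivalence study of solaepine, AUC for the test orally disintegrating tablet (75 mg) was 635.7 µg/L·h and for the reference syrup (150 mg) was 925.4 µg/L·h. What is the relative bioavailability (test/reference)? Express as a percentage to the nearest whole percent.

F_rel = 137%

F_rel = (AUC_test/D_test) / (AUC_ref/D_ref)
      = (635.7/75) / (925.4/150)
      = 8.476 / 6.16933 = 1.3739 = 137.39%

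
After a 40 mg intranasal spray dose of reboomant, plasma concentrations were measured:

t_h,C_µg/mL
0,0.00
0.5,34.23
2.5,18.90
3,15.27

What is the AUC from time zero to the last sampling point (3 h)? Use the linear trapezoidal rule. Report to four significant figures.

Trapezoidal AUC_0→3:
  [0→0.5]: (0.00+34.23)/2 × 0.5 = 8.5575
  [0.5→2.5]: (34.23+18.90)/2 × 2 = 53.13
  [2.5→3]: (18.90+15.27)/2 × 0.5 = 8.5425
  Sum = 70.23 µg/mL·h

AUC = 70.23 µg/mL·h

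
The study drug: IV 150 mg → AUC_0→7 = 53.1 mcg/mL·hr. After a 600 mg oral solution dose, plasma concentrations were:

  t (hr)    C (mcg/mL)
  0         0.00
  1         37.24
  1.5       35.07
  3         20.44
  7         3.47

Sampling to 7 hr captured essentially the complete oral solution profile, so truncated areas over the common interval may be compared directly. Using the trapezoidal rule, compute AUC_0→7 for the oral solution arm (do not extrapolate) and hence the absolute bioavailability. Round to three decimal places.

Trapezoidal AUC_0→7 (oral solution):
  [0→1]: (0.00+37.24)/2 × 1 = 18.62
  [1→1.5]: (37.24+35.07)/2 × 0.5 = 18.0775
  [1.5→3]: (35.07+20.44)/2 × 1.5 = 41.6325
  [3→7]: (20.44+3.47)/2 × 4 = 47.82
  Sum = 126.15 mcg/mL·hr
F = (AUC_ev/D_ev)/(AUC_iv/D_iv) = (126.15/600)/(53.1/150) = 0.21025/0.354 = 0.5939

F = 0.594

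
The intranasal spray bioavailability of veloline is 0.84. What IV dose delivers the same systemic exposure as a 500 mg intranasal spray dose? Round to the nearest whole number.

Systemic exposure from an extravascular dose = F × D_ev, so the equivalent IV dose is F × D_ev.
D_iv = F × D_ev = 0.84 × 500 = 420 mg

D_iv = 420 mg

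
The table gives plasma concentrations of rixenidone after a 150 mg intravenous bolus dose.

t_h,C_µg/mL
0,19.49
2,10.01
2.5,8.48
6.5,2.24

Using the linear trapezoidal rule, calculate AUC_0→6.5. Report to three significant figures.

AUC = 55.6 µg/mL·h

Trapezoidal AUC_0→6.5:
  [0→2]: (19.49+10.01)/2 × 2 = 29.5
  [2→2.5]: (10.01+8.48)/2 × 0.5 = 4.6225
  [2.5→6.5]: (8.48+2.24)/2 × 4 = 21.44
  Sum = 55.5625 µg/mL·h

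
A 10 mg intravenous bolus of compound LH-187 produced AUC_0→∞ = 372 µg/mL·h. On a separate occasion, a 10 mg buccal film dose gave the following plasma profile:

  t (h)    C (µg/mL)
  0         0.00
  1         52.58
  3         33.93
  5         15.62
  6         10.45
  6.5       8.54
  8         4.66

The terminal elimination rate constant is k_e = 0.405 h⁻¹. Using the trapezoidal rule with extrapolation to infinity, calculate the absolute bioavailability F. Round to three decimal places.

Trapezoidal AUC_0→8 (buccal film):
  [0→1]: (0.00+52.58)/2 × 1 = 26.29
  [1→3]: (52.58+33.93)/2 × 2 = 86.51
  [3→5]: (33.93+15.62)/2 × 2 = 49.55
  [5→6]: (15.62+10.45)/2 × 1 = 13.035
  [6→6.5]: (10.45+8.54)/2 × 0.5 = 4.7475
  [6.5→8]: (8.54+4.66)/2 × 1.5 = 9.9
  Sum = 190.0325 µg/mL·h
Tail: C_last/k_e = 4.66/0.405 = 11.506
AUC_0→∞ (buccal film) = 190.0325 + 11.506 = 201.5385 µg/mL·h
F = (AUC_ev/D_ev)/(AUC_iv/D_iv) = (201.5385/10)/(372/10) = 20.15385/37.2 = 0.5418

F = 0.542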